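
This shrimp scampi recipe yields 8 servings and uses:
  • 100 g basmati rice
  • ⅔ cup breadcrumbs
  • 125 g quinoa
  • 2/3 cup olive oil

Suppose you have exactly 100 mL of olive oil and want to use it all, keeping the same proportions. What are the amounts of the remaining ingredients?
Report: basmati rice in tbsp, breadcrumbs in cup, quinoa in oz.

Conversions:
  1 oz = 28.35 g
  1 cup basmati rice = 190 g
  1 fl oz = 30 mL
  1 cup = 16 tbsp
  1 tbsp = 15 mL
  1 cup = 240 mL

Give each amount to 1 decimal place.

basmati rice: 5.3 tbsp; breadcrumbs: 0.4 cup; quinoa: 2.8 oz

The original recipe has 160 mL of olive oil, so the scaling factor is 100 ÷ 160 = 5/8 = 0.625.
basmati rice: 100 g × 5/8 ÷ 190 g/cup × 16 tbsp/cup ≈ 5.3 tbsp
breadcrumbs: 2/3 cup × 5/8 ≈ 0.4 cup
quinoa: 125 g × 5/8 ÷ 28.35 g/oz ≈ 2.8 oz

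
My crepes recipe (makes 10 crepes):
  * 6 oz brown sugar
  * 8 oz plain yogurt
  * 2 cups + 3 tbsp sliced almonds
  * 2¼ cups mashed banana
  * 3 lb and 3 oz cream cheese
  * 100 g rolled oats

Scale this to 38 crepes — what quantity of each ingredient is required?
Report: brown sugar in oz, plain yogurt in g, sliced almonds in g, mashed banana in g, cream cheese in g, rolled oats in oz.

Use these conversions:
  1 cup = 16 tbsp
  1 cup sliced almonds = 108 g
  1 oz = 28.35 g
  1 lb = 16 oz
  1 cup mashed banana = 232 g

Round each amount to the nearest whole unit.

Scaling factor: 38/10 = 19/5 = 3.8.
brown sugar: 6 oz × 19/5 ≈ 23 oz
plain yogurt: 8 oz × 19/5 × 28.35 g/oz ≈ 862 g
sliced almonds: (2 cup + 3 tbsp = 2.1875 cup) × 19/5 × 108 g/cup ≈ 898 g
mashed banana: 2.25 cup × 19/5 × 232 g/cup ≈ 1984 g
cream cheese: (3 lb + 3 oz = 3.1875 lb) × 19/5 × 16 oz/lb × 28.35 g/oz ≈ 5494 g
rolled oats: 100 g × 19/5 ÷ 28.35 g/oz ≈ 13 oz

brown sugar: 23 oz; plain yogurt: 862 g; sliced almonds: 898 g; mashed banana: 1984 g; cream cheese: 5494 g; rolled oats: 13 oz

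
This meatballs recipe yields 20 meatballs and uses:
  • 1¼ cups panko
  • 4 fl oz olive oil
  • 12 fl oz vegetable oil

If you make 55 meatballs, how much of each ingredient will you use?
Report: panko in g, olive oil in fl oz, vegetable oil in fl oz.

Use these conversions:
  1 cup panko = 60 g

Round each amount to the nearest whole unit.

Scaling factor: 55/20 = 11/4 = 2.75.
panko: 1.25 cup × 11/4 × 60 g/cup ≈ 206 g
olive oil: 4 fl oz × 11/4 = 11 fl oz
vegetable oil: 12 fl oz × 11/4 = 33 fl oz

panko: 206 g; olive oil: 11 fl oz; vegetable oil: 33 fl oz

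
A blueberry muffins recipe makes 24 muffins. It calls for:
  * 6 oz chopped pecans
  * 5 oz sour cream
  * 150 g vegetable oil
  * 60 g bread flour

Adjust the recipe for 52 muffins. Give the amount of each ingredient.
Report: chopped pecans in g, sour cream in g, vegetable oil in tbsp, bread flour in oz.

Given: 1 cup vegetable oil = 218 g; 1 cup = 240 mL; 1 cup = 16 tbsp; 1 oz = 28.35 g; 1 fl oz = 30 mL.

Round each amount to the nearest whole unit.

chopped pecans: 369 g; sour cream: 307 g; vegetable oil: 24 tbsp; bread flour: 5 oz

Scaling factor: 52/24 = 13/6.
chopped pecans: 6 oz × 13/6 × 28.35 g/oz ≈ 369 g
sour cream: 5 oz × 13/6 × 28.35 g/oz ≈ 307 g
vegetable oil: 150 g × 13/6 ÷ 218 g/cup × 16 tbsp/cup ≈ 24 tbsp
bread flour: 60 g × 13/6 ÷ 28.35 g/oz ≈ 5 oz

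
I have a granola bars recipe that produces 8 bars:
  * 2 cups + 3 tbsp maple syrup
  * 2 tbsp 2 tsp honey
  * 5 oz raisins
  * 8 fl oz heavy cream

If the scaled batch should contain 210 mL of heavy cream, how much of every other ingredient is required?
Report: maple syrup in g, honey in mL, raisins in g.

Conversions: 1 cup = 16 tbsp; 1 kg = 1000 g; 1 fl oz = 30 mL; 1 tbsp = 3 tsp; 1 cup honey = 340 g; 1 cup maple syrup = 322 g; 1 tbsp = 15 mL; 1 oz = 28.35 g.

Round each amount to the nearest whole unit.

maple syrup: 616 g; honey: 35 mL; raisins: 124 g

The original recipe has 240 mL of heavy cream, so the scaling factor is 210 ÷ 240 = 7/8 = 0.875.
maple syrup: (2 cup + 3 tbsp = 2.1875 cup) × 7/8 × 322 g/cup ≈ 616 g
honey: (2 tbsp + 2 tsp = 8/3 tbsp) × 7/8 × 15 mL/tbsp = 35 mL
raisins: 5 oz × 7/8 × 28.35 g/oz ≈ 124 g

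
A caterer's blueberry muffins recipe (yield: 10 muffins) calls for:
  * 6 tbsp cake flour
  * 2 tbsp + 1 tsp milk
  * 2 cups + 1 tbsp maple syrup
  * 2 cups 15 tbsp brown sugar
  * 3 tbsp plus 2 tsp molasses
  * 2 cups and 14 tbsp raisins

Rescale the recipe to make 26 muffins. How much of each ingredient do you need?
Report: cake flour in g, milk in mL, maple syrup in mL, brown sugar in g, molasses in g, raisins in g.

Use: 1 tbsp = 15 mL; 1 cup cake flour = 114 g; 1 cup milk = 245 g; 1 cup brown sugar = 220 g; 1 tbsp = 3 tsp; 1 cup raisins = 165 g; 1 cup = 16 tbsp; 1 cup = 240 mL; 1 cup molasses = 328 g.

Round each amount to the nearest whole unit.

cake flour: 111 g; milk: 91 mL; maple syrup: 1287 mL; brown sugar: 1680 g; molasses: 195 g; raisins: 1233 g

Scaling factor: 26/10 = 13/5 = 2.6.
cake flour: 6 tbsp × 13/5 ÷ 16 tbsp/cup × 114 g/cup ≈ 111 g
milk: (2 tbsp + 1 tsp = 7/3 tbsp) × 13/5 × 15 mL/tbsp = 91 mL
maple syrup: (2 cup + 1 tbsp = 2.0625 cup) × 13/5 × 240 mL/cup = 1287 mL
brown sugar: (2 cup + 15 tbsp = 2.9375 cup) × 13/5 × 220 g/cup ≈ 1680 g
molasses: (3 tbsp + 2 tsp = 11/3 tbsp) × 13/5 ÷ 16 tbsp/cup × 328 g/cup ≈ 195 g
raisins: (2 cup + 14 tbsp = 2.875 cup) × 13/5 × 165 g/cup ≈ 1233 g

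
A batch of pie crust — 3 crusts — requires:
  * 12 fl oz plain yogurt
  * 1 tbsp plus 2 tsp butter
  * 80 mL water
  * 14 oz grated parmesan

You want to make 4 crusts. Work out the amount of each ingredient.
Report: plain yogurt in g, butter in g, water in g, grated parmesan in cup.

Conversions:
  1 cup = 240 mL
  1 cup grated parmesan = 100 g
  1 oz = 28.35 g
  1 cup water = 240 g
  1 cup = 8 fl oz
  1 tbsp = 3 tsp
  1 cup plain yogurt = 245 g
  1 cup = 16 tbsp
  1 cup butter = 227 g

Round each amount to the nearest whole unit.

Scaling factor: 4/3.
plain yogurt: 12 fl oz × 4/3 ÷ 8 fl oz/cup × 245 g/cup = 490 g
butter: (1 tbsp + 2 tsp = 5/3 tbsp) × 4/3 ÷ 16 tbsp/cup × 227 g/cup ≈ 32 g
water: 80 mL × 4/3 ÷ 240 mL/cup × 240 g/cup ≈ 107 g
grated parmesan: 14 oz × 4/3 × 28.35 g/oz ÷ 100 g/cup ≈ 5 cup

plain yogurt: 490 g; butter: 32 g; water: 107 g; grated parmesan: 5 cup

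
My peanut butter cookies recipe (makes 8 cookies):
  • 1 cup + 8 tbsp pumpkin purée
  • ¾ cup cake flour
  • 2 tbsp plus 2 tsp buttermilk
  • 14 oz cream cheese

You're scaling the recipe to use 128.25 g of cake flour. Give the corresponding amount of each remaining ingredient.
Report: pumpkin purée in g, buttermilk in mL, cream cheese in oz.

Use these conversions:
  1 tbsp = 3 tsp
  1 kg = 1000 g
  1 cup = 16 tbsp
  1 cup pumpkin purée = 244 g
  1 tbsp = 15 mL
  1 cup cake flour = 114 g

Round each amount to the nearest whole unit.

pumpkin purée: 549 g; buttermilk: 60 mL; cream cheese: 21 oz

The original recipe has 85.5 g of cake flour, so the scaling factor is 128.25 ÷ 85.5 = 3/2 = 1.5.
pumpkin purée: (1 cup + 8 tbsp = 1.5 cup) × 3/2 × 244 g/cup = 549 g
buttermilk: (2 tbsp + 2 tsp = 8/3 tbsp) × 3/2 × 15 mL/tbsp = 60 mL
cream cheese: 14 oz × 3/2 = 21 oz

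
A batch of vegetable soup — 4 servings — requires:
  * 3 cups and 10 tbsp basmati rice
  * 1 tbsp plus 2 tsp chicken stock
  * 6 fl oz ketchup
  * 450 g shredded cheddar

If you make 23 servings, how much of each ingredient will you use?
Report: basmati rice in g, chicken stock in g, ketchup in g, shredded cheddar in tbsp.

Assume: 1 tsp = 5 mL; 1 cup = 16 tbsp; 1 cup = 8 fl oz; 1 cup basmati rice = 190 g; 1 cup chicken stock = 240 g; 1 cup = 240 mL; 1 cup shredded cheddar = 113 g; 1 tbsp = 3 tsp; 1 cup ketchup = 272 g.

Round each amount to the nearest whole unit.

basmati rice: 3960 g; chicken stock: 144 g; ketchup: 1173 g; shredded cheddar: 366 tbsp

Scaling factor: 23/4 = 5.75.
basmati rice: (3 cup + 10 tbsp = 3.625 cup) × 23/4 × 190 g/cup ≈ 3960 g
chicken stock: (1 tbsp + 2 tsp = 5/3 tbsp) × 23/4 ÷ 16 tbsp/cup × 240 g/cup ≈ 144 g
ketchup: 6 fl oz × 23/4 ÷ 8 fl oz/cup × 272 g/cup = 1173 g
shredded cheddar: 450 g × 23/4 ÷ 113 g/cup × 16 tbsp/cup ≈ 366 tbsp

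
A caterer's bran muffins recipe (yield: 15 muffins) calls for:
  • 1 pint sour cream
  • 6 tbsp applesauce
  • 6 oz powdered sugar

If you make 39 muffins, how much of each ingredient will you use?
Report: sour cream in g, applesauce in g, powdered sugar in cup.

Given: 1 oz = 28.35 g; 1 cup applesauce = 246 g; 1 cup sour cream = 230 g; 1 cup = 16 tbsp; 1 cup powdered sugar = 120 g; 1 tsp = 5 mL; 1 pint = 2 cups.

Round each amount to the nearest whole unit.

Scaling factor: 39/15 = 13/5 = 2.6.
sour cream: 1 pint × 13/5 × 2 cup/pint × 230 g/cup = 1196 g
applesauce: 6 tbsp × 13/5 ÷ 16 tbsp/cup × 246 g/cup ≈ 240 g
powdered sugar: 6 oz × 13/5 × 28.35 g/oz ÷ 120 g/cup ≈ 4 cup

sour cream: 1196 g; applesauce: 240 g; powdered sugar: 4 cup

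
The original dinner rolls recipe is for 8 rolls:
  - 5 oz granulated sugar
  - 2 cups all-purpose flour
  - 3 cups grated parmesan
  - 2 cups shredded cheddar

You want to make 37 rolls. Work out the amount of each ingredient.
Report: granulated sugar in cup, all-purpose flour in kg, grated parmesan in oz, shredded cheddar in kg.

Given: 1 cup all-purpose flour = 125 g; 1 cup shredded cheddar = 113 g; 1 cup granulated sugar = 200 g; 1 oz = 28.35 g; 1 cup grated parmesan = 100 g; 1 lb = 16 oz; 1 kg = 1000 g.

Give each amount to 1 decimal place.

granulated sugar: 3.3 cup; all-purpose flour: 1.2 kg; grated parmesan: 48.9 oz; shredded cheddar: 1.0 kg

Scaling factor: 37/8 = 4.625.
granulated sugar: 5 oz × 37/8 × 28.35 g/oz ÷ 200 g/cup ≈ 3.3 cup
all-purpose flour: 2 cup × 37/8 × 125 g/cup ÷ 1000 g/kg ≈ 1.2 kg
grated parmesan: 3 cup × 37/8 × 100 g/cup ÷ 28.35 g/oz ≈ 48.9 oz
shredded cheddar: 2 cup × 37/8 × 113 g/cup ÷ 1000 g/kg ≈ 1.0 kg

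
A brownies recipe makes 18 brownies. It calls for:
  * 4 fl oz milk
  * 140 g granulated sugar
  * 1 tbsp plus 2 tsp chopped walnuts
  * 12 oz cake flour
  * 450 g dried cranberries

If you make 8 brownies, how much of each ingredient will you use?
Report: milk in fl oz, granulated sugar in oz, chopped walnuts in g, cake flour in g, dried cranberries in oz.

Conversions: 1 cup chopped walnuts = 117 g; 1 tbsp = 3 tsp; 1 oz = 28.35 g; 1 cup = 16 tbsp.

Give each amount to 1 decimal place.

Scaling factor: 8/18 = 4/9.
milk: 4 fl oz × 4/9 ≈ 1.8 fl oz
granulated sugar: 140 g × 4/9 ÷ 28.35 g/oz ≈ 2.2 oz
chopped walnuts: (1 tbsp + 2 tsp = 5/3 tbsp) × 4/9 ÷ 16 tbsp/cup × 117 g/cup ≈ 5.4 g
cake flour: 12 oz × 4/9 × 28.35 g/oz = 151.2 g
dried cranberries: 450 g × 4/9 ÷ 28.35 g/oz ≈ 7.1 oz

milk: 1.8 fl oz; granulated sugar: 2.2 oz; chopped walnuts: 5.4 g; cake flour: 151.2 g; dried cranberries: 7.1 oz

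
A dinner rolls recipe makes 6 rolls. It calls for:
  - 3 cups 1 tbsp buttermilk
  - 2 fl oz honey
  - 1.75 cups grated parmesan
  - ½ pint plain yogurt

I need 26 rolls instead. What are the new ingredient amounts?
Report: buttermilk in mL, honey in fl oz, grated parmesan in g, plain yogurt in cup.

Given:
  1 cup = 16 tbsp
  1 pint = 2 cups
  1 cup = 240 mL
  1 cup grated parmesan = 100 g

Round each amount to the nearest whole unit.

buttermilk: 3185 mL; honey: 9 fl oz; grated parmesan: 758 g; plain yogurt: 4 cup

Scaling factor: 26/6 = 13/3.
buttermilk: (3 cup + 1 tbsp = 3.0625 cup) × 13/3 × 240 mL/cup = 3185 mL
honey: 2 fl oz × 13/3 ≈ 9 fl oz
grated parmesan: 1.75 cup × 13/3 × 100 g/cup ≈ 758 g
plain yogurt: 0.5 pint × 13/3 × 2 cup/pint ≈ 4 cup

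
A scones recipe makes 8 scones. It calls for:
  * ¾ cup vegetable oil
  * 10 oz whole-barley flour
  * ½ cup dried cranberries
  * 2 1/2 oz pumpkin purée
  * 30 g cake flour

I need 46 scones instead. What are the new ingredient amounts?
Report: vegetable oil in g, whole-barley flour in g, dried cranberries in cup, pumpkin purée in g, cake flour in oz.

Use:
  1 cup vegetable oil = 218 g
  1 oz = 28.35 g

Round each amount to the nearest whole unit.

Scaling factor: 46/8 = 23/4 = 5.75.
vegetable oil: 0.75 cup × 23/4 × 218 g/cup ≈ 940 g
whole-barley flour: 10 oz × 23/4 × 28.35 g/oz ≈ 1630 g
dried cranberries: 0.5 cup × 23/4 ≈ 3 cup
pumpkin purée: 2.5 oz × 23/4 × 28.35 g/oz ≈ 408 g
cake flour: 30 g × 23/4 ÷ 28.35 g/oz ≈ 6 oz

vegetable oil: 940 g; whole-barley flour: 1630 g; dried cranberries: 3 cup; pumpkin purée: 408 g; cake flour: 6 oz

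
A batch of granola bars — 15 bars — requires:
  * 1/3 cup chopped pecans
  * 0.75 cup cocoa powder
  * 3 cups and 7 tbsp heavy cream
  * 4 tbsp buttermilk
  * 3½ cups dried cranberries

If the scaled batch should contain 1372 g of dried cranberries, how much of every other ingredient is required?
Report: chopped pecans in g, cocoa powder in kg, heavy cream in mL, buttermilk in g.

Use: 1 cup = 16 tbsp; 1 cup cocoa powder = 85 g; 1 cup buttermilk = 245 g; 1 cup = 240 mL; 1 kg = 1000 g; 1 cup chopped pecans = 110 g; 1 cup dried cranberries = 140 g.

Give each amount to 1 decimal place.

The original recipe has 490 g of dried cranberries, so the scaling factor is 1372 ÷ 490 = 14/5 = 2.8.
chopped pecans: 1/3 cup × 14/5 × 110 g/cup ≈ 102.7 g
cocoa powder: 0.75 cup × 14/5 × 85 g/cup ÷ 1000 g/kg ≈ 0.2 kg
heavy cream: (3 cup + 7 tbsp = 3.4375 cup) × 14/5 × 240 mL/cup = 2310.0 mL
buttermilk: 4 tbsp × 14/5 ÷ 16 tbsp/cup × 245 g/cup = 171.5 g

chopped pecans: 102.7 g; cocoa powder: 0.2 kg; heavy cream: 2310.0 mL; buttermilk: 171.5 g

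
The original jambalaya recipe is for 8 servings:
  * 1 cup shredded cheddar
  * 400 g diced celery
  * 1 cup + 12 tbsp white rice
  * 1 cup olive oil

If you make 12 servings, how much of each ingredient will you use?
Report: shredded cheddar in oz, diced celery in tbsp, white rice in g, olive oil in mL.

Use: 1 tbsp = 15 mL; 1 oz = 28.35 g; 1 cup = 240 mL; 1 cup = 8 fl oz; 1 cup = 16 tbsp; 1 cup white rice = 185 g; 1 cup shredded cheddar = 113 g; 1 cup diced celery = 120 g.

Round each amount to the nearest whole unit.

Scaling factor: 12/8 = 3/2 = 1.5.
shredded cheddar: 1 cup × 3/2 × 113 g/cup ÷ 28.35 g/oz ≈ 6 oz
diced celery: 400 g × 3/2 ÷ 120 g/cup × 16 tbsp/cup = 80 tbsp
white rice: (1 cup + 12 tbsp = 1.75 cup) × 3/2 × 185 g/cup ≈ 486 g
olive oil: 1 cup × 3/2 × 240 mL/cup = 360 mL

shredded cheddar: 6 oz; diced celery: 80 tbsp; white rice: 486 g; olive oil: 360 mL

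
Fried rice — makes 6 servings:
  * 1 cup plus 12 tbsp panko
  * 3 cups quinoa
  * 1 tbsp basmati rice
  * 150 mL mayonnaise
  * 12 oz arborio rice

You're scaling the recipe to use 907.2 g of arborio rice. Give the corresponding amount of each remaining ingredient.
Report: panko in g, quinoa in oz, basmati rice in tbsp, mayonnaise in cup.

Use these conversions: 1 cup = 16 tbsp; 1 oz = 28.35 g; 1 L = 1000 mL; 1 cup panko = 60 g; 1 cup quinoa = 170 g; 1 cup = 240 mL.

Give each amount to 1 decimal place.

panko: 280.0 g; quinoa: 48.0 oz; basmati rice: 2.7 tbsp; mayonnaise: 1.7 cup

The original recipe has 340.2 g of arborio rice, so the scaling factor is 907.2 ÷ 340.2 = 8/3.
panko: (1 cup + 12 tbsp = 1.75 cup) × 8/3 × 60 g/cup = 280.0 g
quinoa: 3 cup × 8/3 × 170 g/cup ÷ 28.35 g/oz ≈ 48.0 oz
basmati rice: 1 tbsp × 8/3 ≈ 2.7 tbsp
mayonnaise: 150 mL × 8/3 ÷ 240 mL/cup ≈ 1.7 cup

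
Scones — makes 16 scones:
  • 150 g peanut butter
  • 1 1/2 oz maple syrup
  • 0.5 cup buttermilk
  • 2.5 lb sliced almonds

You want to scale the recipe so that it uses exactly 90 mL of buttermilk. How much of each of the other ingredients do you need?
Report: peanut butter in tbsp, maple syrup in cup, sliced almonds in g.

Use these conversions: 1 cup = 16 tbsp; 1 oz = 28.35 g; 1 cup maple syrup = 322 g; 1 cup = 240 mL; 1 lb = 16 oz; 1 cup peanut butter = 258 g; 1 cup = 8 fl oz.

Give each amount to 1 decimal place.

peanut butter: 7.0 tbsp; maple syrup: 0.1 cup; sliced almonds: 850.5 g

The original recipe has 120 mL of buttermilk, so the scaling factor is 90 ÷ 120 = 3/4 = 0.75.
peanut butter: 150 g × 3/4 ÷ 258 g/cup × 16 tbsp/cup ≈ 7.0 tbsp
maple syrup: 1.5 oz × 3/4 × 28.35 g/oz ÷ 322 g/cup ≈ 0.1 cup
sliced almonds: 2.5 lb × 3/4 × 16 oz/lb × 28.35 g/oz = 850.5 g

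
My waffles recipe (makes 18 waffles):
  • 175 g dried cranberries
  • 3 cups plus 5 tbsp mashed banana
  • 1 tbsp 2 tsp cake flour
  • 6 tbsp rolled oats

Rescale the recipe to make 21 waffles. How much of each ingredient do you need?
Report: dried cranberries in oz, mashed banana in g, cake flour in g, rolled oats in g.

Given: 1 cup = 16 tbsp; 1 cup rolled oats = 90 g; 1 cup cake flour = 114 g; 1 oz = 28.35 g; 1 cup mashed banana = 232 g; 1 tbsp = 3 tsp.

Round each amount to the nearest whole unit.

Scaling factor: 21/18 = 7/6.
dried cranberries: 175 g × 7/6 ÷ 28.35 g/oz ≈ 7 oz
mashed banana: (3 cup + 5 tbsp = 3.3125 cup) × 7/6 × 232 g/cup ≈ 897 g
cake flour: (1 tbsp + 2 tsp = 5/3 tbsp) × 7/6 ÷ 16 tbsp/cup × 114 g/cup ≈ 14 g
rolled oats: 6 tbsp × 7/6 ÷ 16 tbsp/cup × 90 g/cup ≈ 39 g

dried cranberries: 7 oz; mashed banana: 897 g; cake flour: 14 g; rolled oats: 39 g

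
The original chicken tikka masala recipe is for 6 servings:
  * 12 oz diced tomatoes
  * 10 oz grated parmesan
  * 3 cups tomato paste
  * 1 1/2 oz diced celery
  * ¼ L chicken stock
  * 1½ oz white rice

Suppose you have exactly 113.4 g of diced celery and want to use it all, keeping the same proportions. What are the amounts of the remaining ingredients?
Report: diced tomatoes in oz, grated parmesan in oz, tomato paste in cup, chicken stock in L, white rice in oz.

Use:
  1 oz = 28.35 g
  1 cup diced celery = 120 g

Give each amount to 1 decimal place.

The original recipe has 42.525 g of diced celery, so the scaling factor is 113.4 ÷ 42.525 = 8/3.
diced tomatoes: 12 oz × 8/3 = 32.0 oz
grated parmesan: 10 oz × 8/3 ≈ 26.7 oz
tomato paste: 3 cup × 8/3 = 8.0 cup
chicken stock: 0.25 L × 8/3 ≈ 0.7 L
white rice: 1.5 oz × 8/3 = 4.0 oz

diced tomatoes: 32.0 oz; grated parmesan: 26.7 oz; tomato paste: 8.0 cup; chicken stock: 0.7 L; white rice: 4.0 oz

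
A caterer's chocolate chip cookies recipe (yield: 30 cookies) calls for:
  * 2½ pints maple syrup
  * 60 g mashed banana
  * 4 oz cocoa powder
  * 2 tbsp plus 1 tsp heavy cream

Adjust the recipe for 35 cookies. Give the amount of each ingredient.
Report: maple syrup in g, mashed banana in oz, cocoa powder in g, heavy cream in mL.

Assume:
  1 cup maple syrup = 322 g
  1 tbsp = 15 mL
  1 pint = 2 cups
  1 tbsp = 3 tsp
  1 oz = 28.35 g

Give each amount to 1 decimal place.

Scaling factor: 35/30 = 7/6.
maple syrup: 2.5 pint × 7/6 × 2 cup/pint × 322 g/cup ≈ 1878.3 g
mashed banana: 60 g × 7/6 ÷ 28.35 g/oz ≈ 2.5 oz
cocoa powder: 4 oz × 7/6 × 28.35 g/oz = 132.3 g
heavy cream: (2 tbsp + 1 tsp = 7/3 tbsp) × 7/6 × 15 mL/tbsp ≈ 40.8 mL

maple syrup: 1878.3 g; mashed banana: 2.5 oz; cocoa powder: 132.3 g; heavy cream: 40.8 mL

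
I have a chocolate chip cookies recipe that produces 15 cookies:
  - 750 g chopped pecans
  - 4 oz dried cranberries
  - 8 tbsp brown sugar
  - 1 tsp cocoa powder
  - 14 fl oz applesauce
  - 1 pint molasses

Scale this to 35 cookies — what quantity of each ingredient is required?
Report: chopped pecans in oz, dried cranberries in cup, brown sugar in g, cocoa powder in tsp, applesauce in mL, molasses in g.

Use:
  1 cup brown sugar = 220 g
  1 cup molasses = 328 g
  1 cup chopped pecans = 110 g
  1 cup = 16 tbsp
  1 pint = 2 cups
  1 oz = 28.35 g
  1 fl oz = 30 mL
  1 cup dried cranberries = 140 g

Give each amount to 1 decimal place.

Scaling factor: 35/15 = 7/3.
chopped pecans: 750 g × 7/3 ÷ 28.35 g/oz ≈ 61.7 oz
dried cranberries: 4 oz × 7/3 × 28.35 g/oz ÷ 140 g/cup ≈ 1.9 cup
brown sugar: 8 tbsp × 7/3 ÷ 16 tbsp/cup × 220 g/cup ≈ 256.7 g
cocoa powder: 1 tsp × 7/3 ≈ 2.3 tsp
applesauce: 14 fl oz × 7/3 × 30 mL/fl oz = 980.0 mL
molasses: 1 pint × 7/3 × 2 cup/pint × 328 g/cup ≈ 1530.7 g

chopped pecans: 61.7 oz; dried cranberries: 1.9 cup; brown sugar: 256.7 g; cocoa powder: 2.3 tsp; applesauce: 980.0 mL; molasses: 1530.7 g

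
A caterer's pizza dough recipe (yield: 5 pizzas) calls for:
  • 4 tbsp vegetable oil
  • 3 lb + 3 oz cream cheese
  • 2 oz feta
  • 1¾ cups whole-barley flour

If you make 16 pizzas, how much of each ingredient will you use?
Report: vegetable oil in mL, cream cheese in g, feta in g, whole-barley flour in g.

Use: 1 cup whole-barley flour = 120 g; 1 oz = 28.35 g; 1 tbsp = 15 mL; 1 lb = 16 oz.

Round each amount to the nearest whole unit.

vegetable oil: 192 mL; cream cheese: 4627 g; feta: 181 g; whole-barley flour: 672 g

Scaling factor: 16/5 = 3.2.
vegetable oil: 4 tbsp × 16/5 × 15 mL/tbsp = 192 mL
cream cheese: (3 lb + 3 oz = 3.1875 lb) × 16/5 × 16 oz/lb × 28.35 g/oz ≈ 4627 g
feta: 2 oz × 16/5 × 28.35 g/oz ≈ 181 g
whole-barley flour: 1.75 cup × 16/5 × 120 g/cup = 672 g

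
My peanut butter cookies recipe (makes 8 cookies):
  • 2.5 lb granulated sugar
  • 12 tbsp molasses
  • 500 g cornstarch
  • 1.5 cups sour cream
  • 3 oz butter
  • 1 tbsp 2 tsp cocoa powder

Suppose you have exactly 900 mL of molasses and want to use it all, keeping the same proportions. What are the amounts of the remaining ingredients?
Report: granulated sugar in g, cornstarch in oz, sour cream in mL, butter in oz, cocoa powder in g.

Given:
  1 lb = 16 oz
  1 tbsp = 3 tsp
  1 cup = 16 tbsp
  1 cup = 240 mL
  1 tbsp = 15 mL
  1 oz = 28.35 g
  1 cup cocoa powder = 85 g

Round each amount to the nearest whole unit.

The original recipe has 180 mL of molasses, so the scaling factor is 900 ÷ 180 = 5.
granulated sugar: 2.5 lb × 5 × 16 oz/lb × 28.35 g/oz = 5670 g
cornstarch: 500 g × 5 ÷ 28.35 g/oz ≈ 88 oz
sour cream: 1.5 cup × 5 × 240 mL/cup = 1800 mL
butter: 3 oz × 5 = 15 oz
cocoa powder: (1 tbsp + 2 tsp = 5/3 tbsp) × 5 ÷ 16 tbsp/cup × 85 g/cup ≈ 44 g

granulated sugar: 5670 g; cornstarch: 88 oz; sour cream: 1800 mL; butter: 15 oz; cocoa powder: 44 g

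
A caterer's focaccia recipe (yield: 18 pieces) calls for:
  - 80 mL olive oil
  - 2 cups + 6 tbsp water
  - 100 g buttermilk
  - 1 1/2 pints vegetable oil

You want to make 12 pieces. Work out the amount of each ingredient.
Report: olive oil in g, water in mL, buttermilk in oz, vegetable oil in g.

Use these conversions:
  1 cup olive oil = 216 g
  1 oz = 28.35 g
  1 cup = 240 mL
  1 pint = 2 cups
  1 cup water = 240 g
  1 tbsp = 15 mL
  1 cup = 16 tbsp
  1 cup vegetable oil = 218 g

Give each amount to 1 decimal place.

Scaling factor: 12/18 = 2/3.
olive oil: 80 mL × 2/3 ÷ 240 mL/cup × 216 g/cup = 48.0 g
water: (2 cup + 6 tbsp = 2.375 cup) × 2/3 × 240 mL/cup = 380.0 mL
buttermilk: 100 g × 2/3 ÷ 28.35 g/oz ≈ 2.4 oz
vegetable oil: 1.5 pint × 2/3 × 2 cup/pint × 218 g/cup = 436.0 g

olive oil: 48.0 g; water: 380.0 mL; buttermilk: 2.4 oz; vegetable oil: 436.0 g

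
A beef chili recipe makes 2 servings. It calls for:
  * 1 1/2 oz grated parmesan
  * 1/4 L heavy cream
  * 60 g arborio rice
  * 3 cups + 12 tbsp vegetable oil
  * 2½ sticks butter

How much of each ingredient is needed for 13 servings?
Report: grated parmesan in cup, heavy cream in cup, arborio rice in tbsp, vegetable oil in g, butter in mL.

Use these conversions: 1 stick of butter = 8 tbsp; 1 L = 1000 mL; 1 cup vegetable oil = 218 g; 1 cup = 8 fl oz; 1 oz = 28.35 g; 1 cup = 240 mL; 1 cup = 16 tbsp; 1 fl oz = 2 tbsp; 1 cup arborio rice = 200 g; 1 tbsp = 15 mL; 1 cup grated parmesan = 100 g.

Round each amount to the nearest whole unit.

Scaling factor: 13/2 = 6.5.
grated parmesan: 1.5 oz × 13/2 × 28.35 g/oz ÷ 100 g/cup ≈ 3 cup
heavy cream: 0.25 L × 13/2 × 1000 mL/L ÷ 240 mL/cup ≈ 7 cup
arborio rice: 60 g × 13/2 ÷ 200 g/cup × 16 tbsp/cup ≈ 31 tbsp
vegetable oil: (3 cup + 12 tbsp = 3.75 cup) × 13/2 × 218 g/cup ≈ 5314 g
butter: 2.5 stick × 13/2 × 8 tbsp/stick × 15 mL/tbsp = 1950 mL

grated parmesan: 3 cup; heavy cream: 7 cup; arborio rice: 31 tbsp; vegetable oil: 5314 g; butter: 1950 mL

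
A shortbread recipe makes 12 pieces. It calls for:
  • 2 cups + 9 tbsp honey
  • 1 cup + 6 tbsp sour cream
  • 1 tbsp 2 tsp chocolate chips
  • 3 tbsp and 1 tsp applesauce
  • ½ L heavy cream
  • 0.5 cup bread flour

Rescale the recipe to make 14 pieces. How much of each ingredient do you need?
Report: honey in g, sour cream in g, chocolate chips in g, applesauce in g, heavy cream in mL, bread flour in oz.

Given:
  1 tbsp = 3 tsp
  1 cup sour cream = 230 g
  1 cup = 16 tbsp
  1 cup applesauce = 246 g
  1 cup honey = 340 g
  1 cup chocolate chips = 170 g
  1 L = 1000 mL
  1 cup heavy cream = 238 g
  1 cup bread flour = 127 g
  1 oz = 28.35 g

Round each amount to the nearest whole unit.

honey: 1016 g; sour cream: 369 g; chocolate chips: 21 g; applesauce: 60 g; heavy cream: 583 mL; bread flour: 3 oz

Scaling factor: 14/12 = 7/6.
honey: (2 cup + 9 tbsp = 2.5625 cup) × 7/6 × 340 g/cup ≈ 1016 g
sour cream: (1 cup + 6 tbsp = 1.375 cup) × 7/6 × 230 g/cup ≈ 369 g
chocolate chips: (1 tbsp + 2 tsp = 5/3 tbsp) × 7/6 ÷ 16 tbsp/cup × 170 g/cup ≈ 21 g
applesauce: (3 tbsp + 1 tsp = 10/3 tbsp) × 7/6 ÷ 16 tbsp/cup × 246 g/cup ≈ 60 g
heavy cream: 0.5 L × 7/6 × 1000 mL/L ≈ 583 mL
bread flour: 0.5 cup × 7/6 × 127 g/cup ÷ 28.35 g/oz ≈ 3 oz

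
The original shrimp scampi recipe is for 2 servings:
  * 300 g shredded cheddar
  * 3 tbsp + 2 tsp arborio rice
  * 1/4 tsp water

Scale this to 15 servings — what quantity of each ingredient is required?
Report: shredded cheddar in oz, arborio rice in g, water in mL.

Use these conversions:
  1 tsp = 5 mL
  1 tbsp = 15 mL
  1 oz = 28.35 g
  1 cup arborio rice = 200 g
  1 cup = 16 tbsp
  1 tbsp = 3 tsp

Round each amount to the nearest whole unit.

Scaling factor: 15/2 = 7.5.
shredded cheddar: 300 g × 15/2 ÷ 28.35 g/oz ≈ 79 oz
arborio rice: (3 tbsp + 2 tsp = 11/3 tbsp) × 15/2 ÷ 16 tbsp/cup × 200 g/cup ≈ 344 g
water: 0.25 tsp × 15/2 × 5 mL/tsp ≈ 9 mL

shredded cheddar: 79 oz; arborio rice: 344 g; water: 9 mL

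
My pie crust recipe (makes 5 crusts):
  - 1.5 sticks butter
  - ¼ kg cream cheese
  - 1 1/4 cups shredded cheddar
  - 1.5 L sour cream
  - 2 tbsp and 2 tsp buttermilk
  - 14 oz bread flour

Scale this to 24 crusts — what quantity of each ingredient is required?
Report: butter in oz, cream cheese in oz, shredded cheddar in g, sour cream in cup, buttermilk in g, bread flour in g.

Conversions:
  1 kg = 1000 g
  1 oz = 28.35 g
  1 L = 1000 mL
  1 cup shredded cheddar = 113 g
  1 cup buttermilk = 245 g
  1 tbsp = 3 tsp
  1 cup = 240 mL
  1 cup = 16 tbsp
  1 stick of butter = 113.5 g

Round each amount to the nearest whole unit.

butter: 29 oz; cream cheese: 42 oz; shredded cheddar: 678 g; sour cream: 30 cup; buttermilk: 196 g; bread flour: 1905 g

Scaling factor: 24/5 = 4.8.
butter: 1.5 stick × 24/5 × 113.5 g/stick ÷ 28.35 g/oz ≈ 29 oz
cream cheese: 0.25 kg × 24/5 × 1000 g/kg ÷ 28.35 g/oz ≈ 42 oz
shredded cheddar: 1.25 cup × 24/5 × 113 g/cup = 678 g
sour cream: 1.5 L × 24/5 × 1000 mL/L ÷ 240 mL/cup = 30 cup
buttermilk: (2 tbsp + 2 tsp = 8/3 tbsp) × 24/5 ÷ 16 tbsp/cup × 245 g/cup = 196 g
bread flour: 14 oz × 24/5 × 28.35 g/oz ≈ 1905 g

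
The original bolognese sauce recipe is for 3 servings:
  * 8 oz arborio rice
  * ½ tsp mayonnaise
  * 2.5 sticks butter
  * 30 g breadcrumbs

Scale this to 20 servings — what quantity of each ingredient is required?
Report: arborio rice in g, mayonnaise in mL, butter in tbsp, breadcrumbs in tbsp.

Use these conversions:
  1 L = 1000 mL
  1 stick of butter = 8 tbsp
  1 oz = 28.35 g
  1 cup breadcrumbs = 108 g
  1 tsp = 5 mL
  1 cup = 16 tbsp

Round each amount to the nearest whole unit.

Scaling factor: 20/3.
arborio rice: 8 oz × 20/3 × 28.35 g/oz = 1512 g
mayonnaise: 0.5 tsp × 20/3 × 5 mL/tsp ≈ 17 mL
butter: 2.5 stick × 20/3 × 8 tbsp/stick ≈ 133 tbsp
breadcrumbs: 30 g × 20/3 ÷ 108 g/cup × 16 tbsp/cup ≈ 30 tbsp

arborio rice: 1512 g; mayonnaise: 17 mL; butter: 133 tbsp; breadcrumbs: 30 tbsp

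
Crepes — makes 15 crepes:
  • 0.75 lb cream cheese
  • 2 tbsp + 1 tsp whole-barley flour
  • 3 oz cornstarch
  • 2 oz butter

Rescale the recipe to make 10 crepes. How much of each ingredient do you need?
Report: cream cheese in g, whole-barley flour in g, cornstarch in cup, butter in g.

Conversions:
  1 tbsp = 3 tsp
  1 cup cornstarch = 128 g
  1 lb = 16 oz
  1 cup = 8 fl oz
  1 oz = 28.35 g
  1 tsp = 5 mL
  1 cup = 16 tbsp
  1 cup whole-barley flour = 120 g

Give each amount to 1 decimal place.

Scaling factor: 10/15 = 2/3.
cream cheese: 0.75 lb × 2/3 × 16 oz/lb × 28.35 g/oz = 226.8 g
whole-barley flour: (2 tbsp + 1 tsp = 7/3 tbsp) × 2/3 ÷ 16 tbsp/cup × 120 g/cup ≈ 11.7 g
cornstarch: 3 oz × 2/3 × 28.35 g/oz ÷ 128 g/cup ≈ 0.4 cup
butter: 2 oz × 2/3 × 28.35 g/oz = 37.8 g

cream cheese: 226.8 g; whole-barley flour: 11.7 g; cornstarch: 0.4 cup; butter: 37.8 g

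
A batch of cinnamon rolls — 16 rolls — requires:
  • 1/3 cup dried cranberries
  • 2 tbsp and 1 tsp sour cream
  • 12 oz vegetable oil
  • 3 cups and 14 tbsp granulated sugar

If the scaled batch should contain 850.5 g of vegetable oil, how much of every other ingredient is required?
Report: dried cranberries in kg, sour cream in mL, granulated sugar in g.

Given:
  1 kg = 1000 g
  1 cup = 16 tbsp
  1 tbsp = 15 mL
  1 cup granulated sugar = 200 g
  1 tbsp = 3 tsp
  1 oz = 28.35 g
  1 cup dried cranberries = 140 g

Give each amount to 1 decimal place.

The original recipe has 340.2 g of vegetable oil, so the scaling factor is 850.5 ÷ 340.2 = 5/2 = 2.5.
dried cranberries: 1/3 cup × 5/2 × 140 g/cup ÷ 1000 g/kg ≈ 0.1 kg
sour cream: (2 tbsp + 1 tsp = 7/3 tbsp) × 5/2 × 15 mL/tbsp = 87.5 mL
granulated sugar: (3 cup + 14 tbsp = 3.875 cup) × 5/2 × 200 g/cup = 1937.5 g

dried cranberries: 0.1 kg; sour cream: 87.5 mL; granulated sugar: 1937.5 g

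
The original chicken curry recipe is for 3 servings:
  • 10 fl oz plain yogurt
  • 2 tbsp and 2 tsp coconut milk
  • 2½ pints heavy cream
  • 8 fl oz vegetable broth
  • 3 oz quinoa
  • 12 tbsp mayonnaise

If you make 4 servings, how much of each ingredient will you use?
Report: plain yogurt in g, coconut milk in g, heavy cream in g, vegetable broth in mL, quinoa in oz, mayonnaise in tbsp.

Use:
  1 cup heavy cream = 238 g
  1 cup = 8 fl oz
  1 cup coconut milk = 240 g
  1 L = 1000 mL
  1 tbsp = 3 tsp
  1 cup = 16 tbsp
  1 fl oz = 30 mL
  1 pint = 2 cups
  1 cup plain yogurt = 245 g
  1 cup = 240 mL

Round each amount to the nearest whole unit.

Scaling factor: 4/3.
plain yogurt: 10 fl oz × 4/3 ÷ 8 fl oz/cup × 245 g/cup ≈ 408 g
coconut milk: (2 tbsp + 2 tsp = 8/3 tbsp) × 4/3 ÷ 16 tbsp/cup × 240 g/cup ≈ 53 g
heavy cream: 2.5 pint × 4/3 × 2 cup/pint × 238 g/cup ≈ 1587 g
vegetable broth: 8 fl oz × 4/3 × 30 mL/fl oz = 320 mL
quinoa: 3 oz × 4/3 = 4 oz
mayonnaise: 12 tbsp × 4/3 = 16 tbsp

plain yogurt: 408 g; coconut milk: 53 g; heavy cream: 1587 g; vegetable broth: 320 mL; quinoa: 4 oz; mayonnaise: 16 tbsp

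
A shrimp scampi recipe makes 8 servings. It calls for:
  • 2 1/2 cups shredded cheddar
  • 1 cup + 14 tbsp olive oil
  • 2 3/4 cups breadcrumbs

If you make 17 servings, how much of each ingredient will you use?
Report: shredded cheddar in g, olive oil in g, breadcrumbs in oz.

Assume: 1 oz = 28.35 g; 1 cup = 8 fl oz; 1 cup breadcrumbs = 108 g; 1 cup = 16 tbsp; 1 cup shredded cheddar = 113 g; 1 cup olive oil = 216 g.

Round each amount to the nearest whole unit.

shredded cheddar: 600 g; olive oil: 861 g; breadcrumbs: 22 oz

Scaling factor: 17/8 = 2.125.
shredded cheddar: 2.5 cup × 17/8 × 113 g/cup ≈ 600 g
olive oil: (1 cup + 14 tbsp = 1.875 cup) × 17/8 × 216 g/cup ≈ 861 g
breadcrumbs: 2.75 cup × 17/8 × 108 g/cup ÷ 28.35 g/oz ≈ 22 oz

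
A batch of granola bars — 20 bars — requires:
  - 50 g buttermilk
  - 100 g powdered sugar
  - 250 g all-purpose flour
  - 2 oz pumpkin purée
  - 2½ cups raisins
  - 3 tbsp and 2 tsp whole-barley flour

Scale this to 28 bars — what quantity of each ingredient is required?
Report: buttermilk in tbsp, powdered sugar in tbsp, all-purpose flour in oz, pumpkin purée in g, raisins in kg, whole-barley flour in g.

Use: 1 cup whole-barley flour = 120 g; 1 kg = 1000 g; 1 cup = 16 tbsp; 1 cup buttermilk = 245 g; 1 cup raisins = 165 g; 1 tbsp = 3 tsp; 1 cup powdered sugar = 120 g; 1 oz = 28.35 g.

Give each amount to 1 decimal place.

buttermilk: 4.6 tbsp; powdered sugar: 18.7 tbsp; all-purpose flour: 12.3 oz; pumpkin purée: 79.4 g; raisins: 0.6 kg; whole-barley flour: 38.5 g

Scaling factor: 28/20 = 7/5 = 1.4.
buttermilk: 50 g × 7/5 ÷ 245 g/cup × 16 tbsp/cup ≈ 4.6 tbsp
powdered sugar: 100 g × 7/5 ÷ 120 g/cup × 16 tbsp/cup ≈ 18.7 tbsp
all-purpose flour: 250 g × 7/5 ÷ 28.35 g/oz ≈ 12.3 oz
pumpkin purée: 2 oz × 7/5 × 28.35 g/oz ≈ 79.4 g
raisins: 2.5 cup × 7/5 × 165 g/cup ÷ 1000 g/kg ≈ 0.6 kg
whole-barley flour: (3 tbsp + 2 tsp = 11/3 tbsp) × 7/5 ÷ 16 tbsp/cup × 120 g/cup = 38.5 g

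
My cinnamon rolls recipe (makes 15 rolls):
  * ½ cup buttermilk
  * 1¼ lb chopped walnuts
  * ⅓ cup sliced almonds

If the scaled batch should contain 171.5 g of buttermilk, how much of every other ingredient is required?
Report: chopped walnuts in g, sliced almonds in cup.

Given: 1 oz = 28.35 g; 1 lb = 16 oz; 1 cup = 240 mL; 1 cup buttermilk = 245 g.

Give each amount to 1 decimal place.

The original recipe has 122.5 g of buttermilk, so the scaling factor is 171.5 ÷ 122.5 = 7/5 = 1.4.
chopped walnuts: 1.25 lb × 7/5 × 16 oz/lb × 28.35 g/oz = 793.8 g
sliced almonds: 1/3 cup × 7/5 ≈ 0.5 cup

chopped walnuts: 793.8 g; sliced almonds: 0.5 cup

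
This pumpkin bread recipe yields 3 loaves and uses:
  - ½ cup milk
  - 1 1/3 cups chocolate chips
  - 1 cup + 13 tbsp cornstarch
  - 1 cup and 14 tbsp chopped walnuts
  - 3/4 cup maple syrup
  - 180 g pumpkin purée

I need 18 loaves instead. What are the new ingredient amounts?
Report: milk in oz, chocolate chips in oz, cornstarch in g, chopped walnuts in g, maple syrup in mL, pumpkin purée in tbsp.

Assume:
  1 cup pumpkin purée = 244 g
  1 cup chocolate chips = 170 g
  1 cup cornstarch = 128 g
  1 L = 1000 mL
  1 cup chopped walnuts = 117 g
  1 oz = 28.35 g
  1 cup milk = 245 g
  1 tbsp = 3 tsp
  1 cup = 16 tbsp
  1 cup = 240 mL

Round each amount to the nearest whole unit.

Scaling factor: 18/3 = 6.
milk: 0.5 cup × 6 × 245 g/cup ÷ 28.35 g/oz ≈ 26 oz
chocolate chips: 4/3 cup × 6 × 170 g/cup ÷ 28.35 g/oz ≈ 48 oz
cornstarch: (1 cup + 13 tbsp = 1.8125 cup) × 6 × 128 g/cup = 1392 g
chopped walnuts: (1 cup + 14 tbsp = 1.875 cup) × 6 × 117 g/cup ≈ 1316 g
maple syrup: 0.75 cup × 6 × 240 mL/cup = 1080 mL
pumpkin purée: 180 g × 6 ÷ 244 g/cup × 16 tbsp/cup ≈ 71 tbsp

milk: 26 oz; chocolate chips: 48 oz; cornstarch: 1392 g; chopped walnuts: 1316 g; maple syrup: 1080 mL; pumpkin purée: 71 tbsp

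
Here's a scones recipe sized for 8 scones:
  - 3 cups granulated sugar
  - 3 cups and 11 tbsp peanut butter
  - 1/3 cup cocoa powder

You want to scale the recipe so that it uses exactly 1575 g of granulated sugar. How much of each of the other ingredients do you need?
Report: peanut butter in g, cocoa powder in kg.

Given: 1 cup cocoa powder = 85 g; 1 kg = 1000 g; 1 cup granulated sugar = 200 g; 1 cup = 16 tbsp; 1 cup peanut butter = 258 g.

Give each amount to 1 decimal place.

The original recipe has 600 g of granulated sugar, so the scaling factor is 1575 ÷ 600 = 21/8 = 2.625.
peanut butter: (3 cup + 11 tbsp = 3.6875 cup) × 21/8 × 258 g/cup ≈ 2497.4 g
cocoa powder: 1/3 cup × 21/8 × 85 g/cup ÷ 1000 g/kg ≈ 0.1 kg

peanut butter: 2497.4 g; cocoa powder: 0.1 kg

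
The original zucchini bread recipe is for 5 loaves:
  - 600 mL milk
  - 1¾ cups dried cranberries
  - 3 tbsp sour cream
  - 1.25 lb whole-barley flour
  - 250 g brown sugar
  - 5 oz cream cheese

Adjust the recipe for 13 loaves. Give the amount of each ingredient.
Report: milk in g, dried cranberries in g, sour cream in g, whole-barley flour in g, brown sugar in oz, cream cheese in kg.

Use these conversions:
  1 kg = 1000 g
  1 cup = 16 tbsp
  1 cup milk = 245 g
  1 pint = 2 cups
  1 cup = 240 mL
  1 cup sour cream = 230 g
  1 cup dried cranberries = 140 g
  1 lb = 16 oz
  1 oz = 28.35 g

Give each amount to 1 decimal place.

Scaling factor: 13/5 = 2.6.
milk: 600 mL × 13/5 ÷ 240 mL/cup × 245 g/cup = 1592.5 g
dried cranberries: 1.75 cup × 13/5 × 140 g/cup = 637.0 g
sour cream: 3 tbsp × 13/5 ÷ 16 tbsp/cup × 230 g/cup ≈ 112.1 g
whole-barley flour: 1.25 lb × 13/5 × 16 oz/lb × 28.35 g/oz = 1474.2 g
brown sugar: 250 g × 13/5 ÷ 28.35 g/oz ≈ 22.9 oz
cream cheese: 5 oz × 13/5 × 28.35 g/oz ÷ 1000 g/kg ≈ 0.4 kg

milk: 1592.5 g; dried cranberries: 637.0 g; sour cream: 112.1 g; whole-barley flour: 1474.2 g; brown sugar: 22.9 oz; cream cheese: 0.4 kg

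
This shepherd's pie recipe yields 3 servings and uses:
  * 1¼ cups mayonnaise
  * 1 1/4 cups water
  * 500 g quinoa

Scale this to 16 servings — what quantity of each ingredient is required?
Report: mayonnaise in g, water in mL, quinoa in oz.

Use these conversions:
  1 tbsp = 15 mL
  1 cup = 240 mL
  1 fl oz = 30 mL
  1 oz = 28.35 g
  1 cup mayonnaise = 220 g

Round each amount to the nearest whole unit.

mayonnaise: 1467 g; water: 1600 mL; quinoa: 94 oz

Scaling factor: 16/3.
mayonnaise: 1.25 cup × 16/3 × 220 g/cup ≈ 1467 g
water: 1.25 cup × 16/3 × 240 mL/cup = 1600 mL
quinoa: 500 g × 16/3 ÷ 28.35 g/oz ≈ 94 oz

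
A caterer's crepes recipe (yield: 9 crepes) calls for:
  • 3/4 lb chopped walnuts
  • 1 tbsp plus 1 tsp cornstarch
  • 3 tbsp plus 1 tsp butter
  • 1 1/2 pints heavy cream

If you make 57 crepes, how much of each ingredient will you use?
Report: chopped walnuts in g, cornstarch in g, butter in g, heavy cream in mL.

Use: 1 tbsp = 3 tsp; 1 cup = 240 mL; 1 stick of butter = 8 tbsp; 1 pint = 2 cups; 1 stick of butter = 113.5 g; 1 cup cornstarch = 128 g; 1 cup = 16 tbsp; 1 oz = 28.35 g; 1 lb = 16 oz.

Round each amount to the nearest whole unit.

chopped walnuts: 2155 g; cornstarch: 68 g; butter: 300 g; heavy cream: 4560 mL

Scaling factor: 57/9 = 19/3.
chopped walnuts: 0.75 lb × 19/3 × 16 oz/lb × 28.35 g/oz ≈ 2155 g
cornstarch: (1 tbsp + 1 tsp = 4/3 tbsp) × 19/3 ÷ 16 tbsp/cup × 128 g/cup ≈ 68 g
butter: (3 tbsp + 1 tsp = 10/3 tbsp) × 19/3 ÷ 8 tbsp/stick × 113.5 g/stick ≈ 300 g
heavy cream: 1.5 pint × 19/3 × 2 cup/pint × 240 mL/cup = 4560 mL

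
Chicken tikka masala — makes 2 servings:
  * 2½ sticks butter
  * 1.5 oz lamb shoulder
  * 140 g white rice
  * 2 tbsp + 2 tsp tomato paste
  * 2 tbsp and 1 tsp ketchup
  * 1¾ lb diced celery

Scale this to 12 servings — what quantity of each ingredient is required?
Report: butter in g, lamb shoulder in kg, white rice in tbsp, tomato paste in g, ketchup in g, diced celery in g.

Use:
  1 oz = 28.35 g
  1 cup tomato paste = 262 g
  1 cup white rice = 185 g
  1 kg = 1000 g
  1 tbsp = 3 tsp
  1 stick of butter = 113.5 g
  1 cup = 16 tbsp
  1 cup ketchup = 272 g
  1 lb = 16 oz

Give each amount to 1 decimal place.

butter: 1702.5 g; lamb shoulder: 0.3 kg; white rice: 72.6 tbsp; tomato paste: 262.0 g; ketchup: 238.0 g; diced celery: 4762.8 g

Scaling factor: 12/2 = 6.
butter: 2.5 stick × 6 × 113.5 g/stick = 1702.5 g
lamb shoulder: 1.5 oz × 6 × 28.35 g/oz ÷ 1000 g/kg ≈ 0.3 kg
white rice: 140 g × 6 ÷ 185 g/cup × 16 tbsp/cup ≈ 72.6 tbsp
tomato paste: (2 tbsp + 2 tsp = 8/3 tbsp) × 6 ÷ 16 tbsp/cup × 262 g/cup = 262.0 g
ketchup: (2 tbsp + 1 tsp = 7/3 tbsp) × 6 ÷ 16 tbsp/cup × 272 g/cup = 238.0 g
diced celery: 1.75 lb × 6 × 16 oz/lb × 28.35 g/oz = 4762.8 g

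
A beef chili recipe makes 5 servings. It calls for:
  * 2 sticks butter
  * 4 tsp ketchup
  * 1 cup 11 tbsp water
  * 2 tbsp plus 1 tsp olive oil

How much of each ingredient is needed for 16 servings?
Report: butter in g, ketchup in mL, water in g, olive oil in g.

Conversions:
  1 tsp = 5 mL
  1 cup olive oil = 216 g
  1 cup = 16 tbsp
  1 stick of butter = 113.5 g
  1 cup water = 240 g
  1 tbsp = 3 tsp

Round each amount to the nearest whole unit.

butter: 726 g; ketchup: 64 mL; water: 1296 g; olive oil: 101 g

Scaling factor: 16/5 = 3.2.
butter: 2 stick × 16/5 × 113.5 g/stick ≈ 726 g
ketchup: 4 tsp × 16/5 × 5 mL/tsp = 64 mL
water: (1 cup + 11 tbsp = 1.6875 cup) × 16/5 × 240 g/cup = 1296 g
olive oil: (2 tbsp + 1 tsp = 7/3 tbsp) × 16/5 ÷ 16 tbsp/cup × 216 g/cup ≈ 101 g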